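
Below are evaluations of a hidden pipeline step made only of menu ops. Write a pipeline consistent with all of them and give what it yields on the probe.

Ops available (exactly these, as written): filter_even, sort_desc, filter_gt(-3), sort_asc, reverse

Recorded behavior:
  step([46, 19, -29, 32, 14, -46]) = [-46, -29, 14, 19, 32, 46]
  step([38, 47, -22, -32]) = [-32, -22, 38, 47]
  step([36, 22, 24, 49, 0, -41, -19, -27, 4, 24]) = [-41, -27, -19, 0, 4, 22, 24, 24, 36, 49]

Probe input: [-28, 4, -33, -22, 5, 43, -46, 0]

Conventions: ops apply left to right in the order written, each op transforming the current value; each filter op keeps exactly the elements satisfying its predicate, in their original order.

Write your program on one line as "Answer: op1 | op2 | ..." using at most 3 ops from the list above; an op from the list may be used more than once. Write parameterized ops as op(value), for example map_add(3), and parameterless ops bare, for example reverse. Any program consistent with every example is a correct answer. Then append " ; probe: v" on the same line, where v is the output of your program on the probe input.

sort_desc | reverse ; probe: [-46, -33, -28, -22, 0, 4, 5, 43]

Check, running the answer program on each example:
  [46, 19, -29, 32, 14, -46] -> [46, 32, 19, 14, -29, -46] -> [-46, -29, 14, 19, 32, 46]
  [38, 47, -22, -32] -> [47, 38, -22, -32] -> [-32, -22, 38, 47]
  [36, 22, 24, 49, 0, -41, -19, -27, 4, 24] -> [49, 36, 24, 24, 22, 4, 0, -19, -27, -41] -> [-41, -27, -19, 0, 4, 22, 24, 24, 36, 49]
  probe: [-28, 4, -33, -22, 5, 43, -46, 0] -> [43, 5, 4, 0, -22, -28, -33, -46] -> [-46, -33, -28, -22, 0, 4, 5, 43]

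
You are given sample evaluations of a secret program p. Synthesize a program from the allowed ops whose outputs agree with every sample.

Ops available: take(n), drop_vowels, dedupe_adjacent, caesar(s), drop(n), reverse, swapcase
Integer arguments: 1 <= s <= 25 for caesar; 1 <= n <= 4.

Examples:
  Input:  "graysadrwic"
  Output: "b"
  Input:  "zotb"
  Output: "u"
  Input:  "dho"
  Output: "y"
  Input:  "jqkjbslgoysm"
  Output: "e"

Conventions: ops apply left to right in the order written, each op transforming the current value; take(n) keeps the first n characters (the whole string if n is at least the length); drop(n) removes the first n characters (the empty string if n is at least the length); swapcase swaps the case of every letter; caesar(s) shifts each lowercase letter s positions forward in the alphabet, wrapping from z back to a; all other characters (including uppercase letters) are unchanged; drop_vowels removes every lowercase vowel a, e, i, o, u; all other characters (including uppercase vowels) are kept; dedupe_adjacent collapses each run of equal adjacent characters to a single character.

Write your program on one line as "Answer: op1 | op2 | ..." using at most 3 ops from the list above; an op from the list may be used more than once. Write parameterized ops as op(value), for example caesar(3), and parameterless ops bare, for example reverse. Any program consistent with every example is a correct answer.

take(1) | caesar(21)

Check, running the answer program on each example:
  "graysadrwic" -> "g" -> "b"
  "zotb" -> "z" -> "u"
  "dho" -> "d" -> "y"
  "jqkjbslgoysm" -> "j" -> "e"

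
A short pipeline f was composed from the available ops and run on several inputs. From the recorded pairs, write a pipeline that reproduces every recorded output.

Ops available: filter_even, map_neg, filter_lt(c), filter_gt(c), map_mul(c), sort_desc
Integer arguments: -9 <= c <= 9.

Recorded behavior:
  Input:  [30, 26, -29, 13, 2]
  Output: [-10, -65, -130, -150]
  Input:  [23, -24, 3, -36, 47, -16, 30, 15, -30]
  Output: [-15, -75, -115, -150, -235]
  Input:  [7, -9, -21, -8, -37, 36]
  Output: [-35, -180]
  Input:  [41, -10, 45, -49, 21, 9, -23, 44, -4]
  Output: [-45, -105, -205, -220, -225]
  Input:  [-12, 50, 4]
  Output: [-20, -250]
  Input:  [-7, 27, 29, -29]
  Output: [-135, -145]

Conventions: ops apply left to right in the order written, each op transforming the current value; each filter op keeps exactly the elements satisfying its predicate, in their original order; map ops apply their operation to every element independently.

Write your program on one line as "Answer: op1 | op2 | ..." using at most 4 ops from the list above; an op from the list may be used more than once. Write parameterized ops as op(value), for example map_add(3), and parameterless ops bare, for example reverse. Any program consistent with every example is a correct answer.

map_mul(-5) | sort_desc | filter_lt(4)

Check, running the answer program on each example:
  [30, 26, -29, 13, 2] -> [-150, -130, 145, -65, -10] -> [145, -10, -65, -130, -150] -> [-10, -65, -130, -150]
  [23, -24, 3, -36, 47, -16, 30, 15, -30] -> [-115, 120, -15, 180, -235, 80, -150, -75, 150] -> [180, 150, 120, 80, -15, -75, -115, -150, -235] -> [-15, -75, -115, -150, -235]
  [7, -9, -21, -8, -37, 36] -> [-35, 45, 105, 40, 185, -180] -> [185, 105, 45, 40, -35, -180] -> [-35, -180]
  [41, -10, 45, -49, 21, 9, -23, 44, -4] -> [-205, 50, -225, 245, -105, -45, 115, -220, 20] -> [245, 115, 50, 20, -45, -105, -205, -220, -225] -> [-45, -105, -205, -220, -225]
  [-12, 50, 4] -> [60, -250, -20] -> [60, -20, -250] -> [-20, -250]
  [-7, 27, 29, -29] -> [35, -135, -145, 145] -> [145, 35, -135, -145] -> [-135, -145]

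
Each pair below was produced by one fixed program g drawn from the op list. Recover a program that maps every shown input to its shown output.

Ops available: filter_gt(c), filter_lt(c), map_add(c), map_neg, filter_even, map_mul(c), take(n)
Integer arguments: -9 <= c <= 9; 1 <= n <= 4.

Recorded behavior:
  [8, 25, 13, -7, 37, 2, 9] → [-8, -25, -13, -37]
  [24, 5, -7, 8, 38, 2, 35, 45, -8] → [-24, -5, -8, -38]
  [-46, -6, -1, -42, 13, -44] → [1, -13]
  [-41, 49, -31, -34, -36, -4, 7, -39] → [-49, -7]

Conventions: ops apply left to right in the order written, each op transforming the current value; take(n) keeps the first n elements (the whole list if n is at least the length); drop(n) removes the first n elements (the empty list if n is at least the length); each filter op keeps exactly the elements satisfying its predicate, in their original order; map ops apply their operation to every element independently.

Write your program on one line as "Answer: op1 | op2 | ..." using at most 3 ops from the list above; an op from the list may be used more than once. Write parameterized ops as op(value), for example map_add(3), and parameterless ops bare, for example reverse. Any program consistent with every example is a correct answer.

filter_gt(-3) | map_neg | take(4)

Check, running the answer program on each example:
  [8, 25, 13, -7, 37, 2, 9] -> [8, 25, 13, 37, 2, 9] -> [-8, -25, -13, -37, -2, -9] -> [-8, -25, -13, -37]
  [24, 5, -7, 8, 38, 2, 35, 45, -8] -> [24, 5, 8, 38, 2, 35, 45] -> [-24, -5, -8, -38, -2, -35, -45] -> [-24, -5, -8, -38]
  [-46, -6, -1, -42, 13, -44] -> [-1, 13] -> [1, -13] -> [1, -13]
  [-41, 49, -31, -34, -36, -4, 7, -39] -> [49, 7] -> [-49, -7] -> [-49, -7]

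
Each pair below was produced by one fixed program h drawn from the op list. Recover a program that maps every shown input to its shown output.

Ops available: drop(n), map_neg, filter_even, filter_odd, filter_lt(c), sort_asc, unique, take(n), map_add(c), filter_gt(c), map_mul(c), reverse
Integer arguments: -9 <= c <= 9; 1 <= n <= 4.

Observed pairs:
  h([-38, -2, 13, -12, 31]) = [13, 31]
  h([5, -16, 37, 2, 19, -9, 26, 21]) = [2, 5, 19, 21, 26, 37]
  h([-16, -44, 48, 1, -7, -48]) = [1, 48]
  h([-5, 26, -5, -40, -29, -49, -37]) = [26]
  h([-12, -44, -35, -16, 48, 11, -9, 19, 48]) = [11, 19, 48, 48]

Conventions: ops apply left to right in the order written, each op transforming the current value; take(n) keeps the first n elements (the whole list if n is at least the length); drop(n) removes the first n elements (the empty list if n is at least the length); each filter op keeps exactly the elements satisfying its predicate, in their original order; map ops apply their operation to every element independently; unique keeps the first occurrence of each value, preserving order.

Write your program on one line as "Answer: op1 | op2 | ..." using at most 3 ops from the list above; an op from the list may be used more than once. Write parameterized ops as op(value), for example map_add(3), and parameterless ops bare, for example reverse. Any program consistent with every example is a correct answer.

filter_gt(-2) | sort_asc

Check, running the answer program on each example:
  [-38, -2, 13, -12, 31] -> [13, 31] -> [13, 31]
  [5, -16, 37, 2, 19, -9, 26, 21] -> [5, 37, 2, 19, 26, 21] -> [2, 5, 19, 21, 26, 37]
  [-16, -44, 48, 1, -7, -48] -> [48, 1] -> [1, 48]
  [-5, 26, -5, -40, -29, -49, -37] -> [26] -> [26]
  [-12, -44, -35, -16, 48, 11, -9, 19, 48] -> [48, 11, 19, 48] -> [11, 19, 48, 48]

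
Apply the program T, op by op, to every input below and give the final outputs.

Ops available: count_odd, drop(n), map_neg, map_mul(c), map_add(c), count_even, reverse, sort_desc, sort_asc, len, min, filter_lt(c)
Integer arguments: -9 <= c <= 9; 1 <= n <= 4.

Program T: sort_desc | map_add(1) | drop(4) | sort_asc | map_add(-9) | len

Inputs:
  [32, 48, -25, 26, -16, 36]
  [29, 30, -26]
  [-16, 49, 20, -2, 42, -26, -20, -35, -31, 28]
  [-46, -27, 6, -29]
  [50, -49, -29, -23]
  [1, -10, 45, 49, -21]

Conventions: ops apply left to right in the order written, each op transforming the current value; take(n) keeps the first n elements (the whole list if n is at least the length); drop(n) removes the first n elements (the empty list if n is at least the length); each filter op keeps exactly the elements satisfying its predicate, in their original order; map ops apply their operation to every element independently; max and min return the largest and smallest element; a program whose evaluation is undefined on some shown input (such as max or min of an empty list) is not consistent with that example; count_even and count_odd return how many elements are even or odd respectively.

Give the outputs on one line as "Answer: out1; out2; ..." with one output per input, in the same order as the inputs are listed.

Execution, op by op:
  [32, 48, -25, 26, -16, 36] -> [48, 36, 32, 26, -16, -25] -> [49, 37, 33, 27, -15, -24] -> [-15, -24] -> [-24, -15] -> [-33, -24] -> 2
  [29, 30, -26] -> [30, 29, -26] -> [31, 30, -25] -> [] -> [] -> [] -> 0
  [-16, 49, 20, -2, 42, -26, -20, -35, -31, 28] -> [49, 42, 28, 20, -2, -16, -20, -26, -31, -35] -> [50, 43, 29, 21, -1, -15, -19, -25, -30, -34] -> [-1, -15, -19, -25, -30, -34] -> [-34, -30, -25, -19, -15, -1] -> [-43, -39, -34, -28, -24, -10] -> 6
  [-46, -27, 6, -29] -> [6, -27, -29, -46] -> [7, -26, -28, -45] -> [] -> [] -> [] -> 0
  [50, -49, -29, -23] -> [50, -23, -29, -49] -> [51, -22, -28, -48] -> [] -> [] -> [] -> 0
  [1, -10, 45, 49, -21] -> [49, 45, 1, -10, -21] -> [50, 46, 2, -9, -20] -> [-20] -> [-20] -> [-29] -> 1

2; 0; 6; 0; 0; 1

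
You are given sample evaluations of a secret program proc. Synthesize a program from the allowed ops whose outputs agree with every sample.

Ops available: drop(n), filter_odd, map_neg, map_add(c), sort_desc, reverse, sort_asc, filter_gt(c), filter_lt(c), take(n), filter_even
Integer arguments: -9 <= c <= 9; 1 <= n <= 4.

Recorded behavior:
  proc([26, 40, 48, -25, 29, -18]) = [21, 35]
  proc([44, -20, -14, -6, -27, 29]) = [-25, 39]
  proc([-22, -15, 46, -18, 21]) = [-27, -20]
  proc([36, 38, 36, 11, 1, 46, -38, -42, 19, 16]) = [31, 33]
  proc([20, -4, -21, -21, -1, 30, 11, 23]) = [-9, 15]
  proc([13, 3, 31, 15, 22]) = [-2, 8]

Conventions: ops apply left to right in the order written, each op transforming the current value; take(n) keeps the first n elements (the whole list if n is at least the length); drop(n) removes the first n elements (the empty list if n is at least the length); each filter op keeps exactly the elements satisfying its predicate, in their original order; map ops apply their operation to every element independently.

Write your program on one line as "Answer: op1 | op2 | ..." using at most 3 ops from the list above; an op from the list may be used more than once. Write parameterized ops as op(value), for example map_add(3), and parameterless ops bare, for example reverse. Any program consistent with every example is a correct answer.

take(2) | map_add(-5) | sort_asc

Check, running the answer program on each example:
  [26, 40, 48, -25, 29, -18] -> [26, 40] -> [21, 35] -> [21, 35]
  [44, -20, -14, -6, -27, 29] -> [44, -20] -> [39, -25] -> [-25, 39]
  [-22, -15, 46, -18, 21] -> [-22, -15] -> [-27, -20] -> [-27, -20]
  [36, 38, 36, 11, 1, 46, -38, -42, 19, 16] -> [36, 38] -> [31, 33] -> [31, 33]
  [20, -4, -21, -21, -1, 30, 11, 23] -> [20, -4] -> [15, -9] -> [-9, 15]
  [13, 3, 31, 15, 22] -> [13, 3] -> [8, -2] -> [-2, 8]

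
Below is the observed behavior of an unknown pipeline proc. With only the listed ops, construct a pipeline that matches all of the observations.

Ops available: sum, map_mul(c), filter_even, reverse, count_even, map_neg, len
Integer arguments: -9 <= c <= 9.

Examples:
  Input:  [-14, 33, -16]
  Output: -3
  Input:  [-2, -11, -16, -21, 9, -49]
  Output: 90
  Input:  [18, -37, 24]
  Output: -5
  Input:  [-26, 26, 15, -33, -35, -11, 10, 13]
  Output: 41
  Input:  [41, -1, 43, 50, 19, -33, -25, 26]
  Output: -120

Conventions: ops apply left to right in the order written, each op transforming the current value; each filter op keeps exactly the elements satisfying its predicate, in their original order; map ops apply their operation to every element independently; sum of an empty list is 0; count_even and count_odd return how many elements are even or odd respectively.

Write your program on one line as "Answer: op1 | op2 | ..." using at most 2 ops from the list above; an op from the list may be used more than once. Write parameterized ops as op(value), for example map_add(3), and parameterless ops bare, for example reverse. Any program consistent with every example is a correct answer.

map_neg | sum

Check, running the answer program on each example:
  [-14, 33, -16] -> [14, -33, 16] -> -3
  [-2, -11, -16, -21, 9, -49] -> [2, 11, 16, 21, -9, 49] -> 90
  [18, -37, 24] -> [-18, 37, -24] -> -5
  [-26, 26, 15, -33, -35, -11, 10, 13] -> [26, -26, -15, 33, 35, 11, -10, -13] -> 41
  [41, -1, 43, 50, 19, -33, -25, 26] -> [-41, 1, -43, -50, -19, 33, 25, -26] -> -120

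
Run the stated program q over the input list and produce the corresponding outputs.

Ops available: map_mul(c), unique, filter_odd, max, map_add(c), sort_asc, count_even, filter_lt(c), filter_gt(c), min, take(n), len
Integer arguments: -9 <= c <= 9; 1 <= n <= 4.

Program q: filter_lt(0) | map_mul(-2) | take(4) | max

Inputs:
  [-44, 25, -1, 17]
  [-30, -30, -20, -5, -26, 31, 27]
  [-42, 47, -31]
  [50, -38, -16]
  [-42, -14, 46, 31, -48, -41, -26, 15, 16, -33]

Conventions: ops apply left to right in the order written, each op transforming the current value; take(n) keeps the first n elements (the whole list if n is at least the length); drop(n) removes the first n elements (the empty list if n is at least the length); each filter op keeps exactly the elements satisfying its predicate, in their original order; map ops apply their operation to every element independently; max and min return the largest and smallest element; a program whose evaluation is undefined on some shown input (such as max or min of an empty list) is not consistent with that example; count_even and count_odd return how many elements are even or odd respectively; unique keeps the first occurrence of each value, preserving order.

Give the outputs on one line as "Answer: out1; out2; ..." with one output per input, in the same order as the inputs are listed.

88; 60; 84; 76; 96

Execution, op by op:
  [-44, 25, -1, 17] -> [-44, -1] -> [88, 2] -> [88, 2] -> 88
  [-30, -30, -20, -5, -26, 31, 27] -> [-30, -30, -20, -5, -26] -> [60, 60, 40, 10, 52] -> [60, 60, 40, 10] -> 60
  [-42, 47, -31] -> [-42, -31] -> [84, 62] -> [84, 62] -> 84
  [50, -38, -16] -> [-38, -16] -> [76, 32] -> [76, 32] -> 76
  [-42, -14, 46, 31, -48, -41, -26, 15, 16, -33] -> [-42, -14, -48, -41, -26, -33] -> [84, 28, 96, 82, 52, 66] -> [84, 28, 96, 82] -> 96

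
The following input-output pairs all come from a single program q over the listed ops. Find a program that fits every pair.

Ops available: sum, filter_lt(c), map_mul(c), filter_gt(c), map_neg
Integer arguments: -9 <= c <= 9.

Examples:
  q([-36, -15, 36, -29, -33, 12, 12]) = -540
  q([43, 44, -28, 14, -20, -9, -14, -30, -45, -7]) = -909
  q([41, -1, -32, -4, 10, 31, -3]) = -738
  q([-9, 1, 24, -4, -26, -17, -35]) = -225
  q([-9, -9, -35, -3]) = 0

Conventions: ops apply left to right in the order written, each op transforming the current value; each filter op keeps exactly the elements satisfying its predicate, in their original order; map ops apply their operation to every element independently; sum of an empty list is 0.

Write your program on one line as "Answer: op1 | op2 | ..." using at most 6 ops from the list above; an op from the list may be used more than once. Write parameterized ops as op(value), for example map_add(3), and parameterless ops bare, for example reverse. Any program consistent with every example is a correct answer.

filter_gt(-3) | map_neg | map_mul(9) | filter_lt(-8) | sum

Check, running the answer program on each example:
  [-36, -15, 36, -29, -33, 12, 12] -> [36, 12, 12] -> [-36, -12, -12] -> [-324, -108, -108] -> [-324, -108, -108] -> -540
  [43, 44, -28, 14, -20, -9, -14, -30, -45, -7] -> [43, 44, 14] -> [-43, -44, -14] -> [-387, -396, -126] -> [-387, -396, -126] -> -909
  [41, -1, -32, -4, 10, 31, -3] -> [41, -1, 10, 31] -> [-41, 1, -10, -31] -> [-369, 9, -90, -279] -> [-369, -90, -279] -> -738
  [-9, 1, 24, -4, -26, -17, -35] -> [1, 24] -> [-1, -24] -> [-9, -216] -> [-9, -216] -> -225
  [-9, -9, -35, -3] -> [] -> [] -> [] -> [] -> 0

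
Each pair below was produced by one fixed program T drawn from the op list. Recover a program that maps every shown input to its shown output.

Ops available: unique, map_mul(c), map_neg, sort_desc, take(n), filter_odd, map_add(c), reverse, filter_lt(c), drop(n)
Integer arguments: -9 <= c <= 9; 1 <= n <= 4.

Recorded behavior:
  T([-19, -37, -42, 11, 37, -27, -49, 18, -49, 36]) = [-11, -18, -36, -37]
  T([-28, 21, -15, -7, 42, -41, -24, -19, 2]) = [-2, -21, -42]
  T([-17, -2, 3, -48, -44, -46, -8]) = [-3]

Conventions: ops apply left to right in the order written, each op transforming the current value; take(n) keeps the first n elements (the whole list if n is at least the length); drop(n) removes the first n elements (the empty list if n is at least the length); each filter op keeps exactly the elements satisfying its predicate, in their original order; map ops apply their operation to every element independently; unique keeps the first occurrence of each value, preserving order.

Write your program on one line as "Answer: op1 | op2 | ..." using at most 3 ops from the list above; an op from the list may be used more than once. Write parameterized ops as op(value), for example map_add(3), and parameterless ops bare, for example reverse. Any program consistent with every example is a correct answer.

map_mul(-1) | filter_lt(-1) | sort_desc

Check, running the answer program on each example:
  [-19, -37, -42, 11, 37, -27, -49, 18, -49, 36] -> [19, 37, 42, -11, -37, 27, 49, -18, 49, -36] -> [-11, -37, -18, -36] -> [-11, -18, -36, -37]
  [-28, 21, -15, -7, 42, -41, -24, -19, 2] -> [28, -21, 15, 7, -42, 41, 24, 19, -2] -> [-21, -42, -2] -> [-2, -21, -42]
  [-17, -2, 3, -48, -44, -46, -8] -> [17, 2, -3, 48, 44, 46, 8] -> [-3] -> [-3]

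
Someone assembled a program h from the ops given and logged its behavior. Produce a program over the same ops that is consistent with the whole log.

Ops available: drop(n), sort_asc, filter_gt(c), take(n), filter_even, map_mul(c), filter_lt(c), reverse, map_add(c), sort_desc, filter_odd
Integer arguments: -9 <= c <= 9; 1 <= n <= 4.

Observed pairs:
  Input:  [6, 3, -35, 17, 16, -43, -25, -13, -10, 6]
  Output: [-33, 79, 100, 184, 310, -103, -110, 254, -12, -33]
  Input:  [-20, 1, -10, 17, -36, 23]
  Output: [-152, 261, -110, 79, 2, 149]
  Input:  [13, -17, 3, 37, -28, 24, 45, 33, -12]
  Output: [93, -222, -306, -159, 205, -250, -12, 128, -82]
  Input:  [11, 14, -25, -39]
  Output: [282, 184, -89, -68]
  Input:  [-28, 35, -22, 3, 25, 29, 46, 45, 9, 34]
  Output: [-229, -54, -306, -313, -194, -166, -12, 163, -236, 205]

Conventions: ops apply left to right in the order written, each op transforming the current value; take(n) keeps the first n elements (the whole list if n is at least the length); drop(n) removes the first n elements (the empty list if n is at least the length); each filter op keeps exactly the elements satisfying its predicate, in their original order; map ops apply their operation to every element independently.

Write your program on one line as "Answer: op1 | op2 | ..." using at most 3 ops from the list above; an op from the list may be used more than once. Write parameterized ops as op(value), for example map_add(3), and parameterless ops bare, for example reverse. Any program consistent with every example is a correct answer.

map_mul(-7) | reverse | map_add(9)

Check, running the answer program on each example:
  [6, 3, -35, 17, 16, -43, -25, -13, -10, 6] -> [-42, -21, 245, -119, -112, 301, 175, 91, 70, -42] -> [-42, 70, 91, 175, 301, -112, -119, 245, -21, -42] -> [-33, 79, 100, 184, 310, -103, -110, 254, -12, -33]
  [-20, 1, -10, 17, -36, 23] -> [140, -7, 70, -119, 252, -161] -> [-161, 252, -119, 70, -7, 140] -> [-152, 261, -110, 79, 2, 149]
  [13, -17, 3, 37, -28, 24, 45, 33, -12] -> [-91, 119, -21, -259, 196, -168, -315, -231, 84] -> [84, -231, -315, -168, 196, -259, -21, 119, -91] -> [93, -222, -306, -159, 205, -250, -12, 128, -82]
  [11, 14, -25, -39] -> [-77, -98, 175, 273] -> [273, 175, -98, -77] -> [282, 184, -89, -68]
  [-28, 35, -22, 3, 25, 29, 46, 45, 9, 34] -> [196, -245, 154, -21, -175, -203, -322, -315, -63, -238] -> [-238, -63, -315, -322, -203, -175, -21, 154, -245, 196] -> [-229, -54, -306, -313, -194, -166, -12, 163, -236, 205]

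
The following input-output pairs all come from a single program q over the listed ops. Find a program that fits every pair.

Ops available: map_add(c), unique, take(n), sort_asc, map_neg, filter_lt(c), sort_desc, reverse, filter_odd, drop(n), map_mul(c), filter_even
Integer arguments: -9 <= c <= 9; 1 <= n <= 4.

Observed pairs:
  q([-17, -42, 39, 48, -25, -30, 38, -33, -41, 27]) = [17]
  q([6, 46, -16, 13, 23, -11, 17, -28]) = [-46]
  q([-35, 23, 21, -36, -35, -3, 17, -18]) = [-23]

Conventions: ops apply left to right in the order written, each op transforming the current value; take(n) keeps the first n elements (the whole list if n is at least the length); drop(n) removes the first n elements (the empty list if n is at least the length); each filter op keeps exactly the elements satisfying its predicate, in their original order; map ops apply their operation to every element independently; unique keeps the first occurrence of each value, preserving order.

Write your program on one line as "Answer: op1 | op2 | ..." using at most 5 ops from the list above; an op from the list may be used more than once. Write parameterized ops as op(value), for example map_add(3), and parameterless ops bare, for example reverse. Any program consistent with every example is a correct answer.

map_neg | take(2) | sort_desc | drop(1)

Check, running the answer program on each example:
  [-17, -42, 39, 48, -25, -30, 38, -33, -41, 27] -> [17, 42, -39, -48, 25, 30, -38, 33, 41, -27] -> [17, 42] -> [42, 17] -> [17]
  [6, 46, -16, 13, 23, -11, 17, -28] -> [-6, -46, 16, -13, -23, 11, -17, 28] -> [-6, -46] -> [-6, -46] -> [-46]
  [-35, 23, 21, -36, -35, -3, 17, -18] -> [35, -23, -21, 36, 35, 3, -17, 18] -> [35, -23] -> [35, -23] -> [-23]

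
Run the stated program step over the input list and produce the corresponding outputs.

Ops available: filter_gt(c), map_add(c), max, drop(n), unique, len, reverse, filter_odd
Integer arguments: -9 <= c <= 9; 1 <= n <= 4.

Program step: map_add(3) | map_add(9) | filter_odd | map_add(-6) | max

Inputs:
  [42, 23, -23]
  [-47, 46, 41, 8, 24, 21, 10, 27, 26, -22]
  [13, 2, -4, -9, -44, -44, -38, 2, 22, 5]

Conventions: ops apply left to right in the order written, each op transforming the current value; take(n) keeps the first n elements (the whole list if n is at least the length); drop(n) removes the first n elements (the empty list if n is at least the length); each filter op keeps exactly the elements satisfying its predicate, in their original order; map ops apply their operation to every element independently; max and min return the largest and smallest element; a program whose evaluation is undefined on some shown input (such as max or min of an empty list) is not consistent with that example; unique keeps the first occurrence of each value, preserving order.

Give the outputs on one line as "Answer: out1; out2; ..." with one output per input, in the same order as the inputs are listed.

Execution, op by op:
  [42, 23, -23] -> [45, 26, -20] -> [54, 35, -11] -> [35, -11] -> [29, -17] -> 29
  [-47, 46, 41, 8, 24, 21, 10, 27, 26, -22] -> [-44, 49, 44, 11, 27, 24, 13, 30, 29, -19] -> [-35, 58, 53, 20, 36, 33, 22, 39, 38, -10] -> [-35, 53, 33, 39] -> [-41, 47, 27, 33] -> 47
  [13, 2, -4, -9, -44, -44, -38, 2, 22, 5] -> [16, 5, -1, -6, -41, -41, -35, 5, 25, 8] -> [25, 14, 8, 3, -32, -32, -26, 14, 34, 17] -> [25, 3, 17] -> [19, -3, 11] -> 19

29; 47; 19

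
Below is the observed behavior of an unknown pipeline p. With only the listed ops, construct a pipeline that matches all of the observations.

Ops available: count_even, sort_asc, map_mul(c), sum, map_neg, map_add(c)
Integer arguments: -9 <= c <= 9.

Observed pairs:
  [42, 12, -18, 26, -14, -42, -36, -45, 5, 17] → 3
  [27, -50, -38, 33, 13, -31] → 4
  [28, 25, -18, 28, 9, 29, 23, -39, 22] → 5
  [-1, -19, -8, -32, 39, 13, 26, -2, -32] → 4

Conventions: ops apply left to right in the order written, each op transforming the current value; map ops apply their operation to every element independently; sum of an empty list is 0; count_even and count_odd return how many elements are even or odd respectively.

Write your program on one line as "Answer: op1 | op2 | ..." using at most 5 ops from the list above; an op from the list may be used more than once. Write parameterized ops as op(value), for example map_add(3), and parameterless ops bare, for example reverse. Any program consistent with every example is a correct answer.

sort_asc | map_add(5) | map_neg | count_even

Check, running the answer program on each example:
  [42, 12, -18, 26, -14, -42, -36, -45, 5, 17] -> [-45, -42, -36, -18, -14, 5, 12, 17, 26, 42] -> [-40, -37, -31, -13, -9, 10, 17, 22, 31, 47] -> [40, 37, 31, 13, 9, -10, -17, -22, -31, -47] -> 3
  [27, -50, -38, 33, 13, -31] -> [-50, -38, -31, 13, 27, 33] -> [-45, -33, -26, 18, 32, 38] -> [45, 33, 26, -18, -32, -38] -> 4
  [28, 25, -18, 28, 9, 29, 23, -39, 22] -> [-39, -18, 9, 22, 23, 25, 28, 28, 29] -> [-34, -13, 14, 27, 28, 30, 33, 33, 34] -> [34, 13, -14, -27, -28, -30, -33, -33, -34] -> 5
  [-1, -19, -8, -32, 39, 13, 26, -2, -32] -> [-32, -32, -19, -8, -2, -1, 13, 26, 39] -> [-27, -27, -14, -3, 3, 4, 18, 31, 44] -> [27, 27, 14, 3, -3, -4, -18, -31, -44] -> 4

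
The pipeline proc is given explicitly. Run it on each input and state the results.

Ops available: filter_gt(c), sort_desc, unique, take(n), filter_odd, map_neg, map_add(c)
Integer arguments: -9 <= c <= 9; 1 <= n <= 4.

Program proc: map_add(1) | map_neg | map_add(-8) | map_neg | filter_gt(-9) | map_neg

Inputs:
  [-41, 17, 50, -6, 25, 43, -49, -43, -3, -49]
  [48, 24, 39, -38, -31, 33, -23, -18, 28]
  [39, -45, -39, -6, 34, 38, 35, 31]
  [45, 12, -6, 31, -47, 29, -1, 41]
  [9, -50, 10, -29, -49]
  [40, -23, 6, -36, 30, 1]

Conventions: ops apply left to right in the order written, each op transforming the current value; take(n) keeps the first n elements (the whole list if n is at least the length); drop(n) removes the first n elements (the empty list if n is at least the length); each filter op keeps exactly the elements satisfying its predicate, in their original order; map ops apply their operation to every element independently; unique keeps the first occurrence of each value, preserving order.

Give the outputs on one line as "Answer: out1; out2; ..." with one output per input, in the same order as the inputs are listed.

[-26, -59, -3, -34, -52, -6]; [-57, -33, -48, -42, -37]; [-48, -3, -43, -47, -44, -40]; [-54, -21, -3, -40, -38, -8, -50]; [-18, -19]; [-49, -15, -39, -10]

Execution, op by op:
  [-41, 17, 50, -6, 25, 43, -49, -43, -3, -49] -> [-40, 18, 51, -5, 26, 44, -48, -42, -2, -48] -> [40, -18, -51, 5, -26, -44, 48, 42, 2, 48] -> [32, -26, -59, -3, -34, -52, 40, 34, -6, 40] -> [-32, 26, 59, 3, 34, 52, -40, -34, 6, -40] -> [26, 59, 3, 34, 52, 6] -> [-26, -59, -3, -34, -52, -6]
  [48, 24, 39, -38, -31, 33, -23, -18, 28] -> [49, 25, 40, -37, -30, 34, -22, -17, 29] -> [-49, -25, -40, 37, 30, -34, 22, 17, -29] -> [-57, -33, -48, 29, 22, -42, 14, 9, -37] -> [57, 33, 48, -29, -22, 42, -14, -9, 37] -> [57, 33, 48, 42, 37] -> [-57, -33, -48, -42, -37]
  [39, -45, -39, -6, 34, 38, 35, 31] -> [40, -44, -38, -5, 35, 39, 36, 32] -> [-40, 44, 38, 5, -35, -39, -36, -32] -> [-48, 36, 30, -3, -43, -47, -44, -40] -> [48, -36, -30, 3, 43, 47, 44, 40] -> [48, 3, 43, 47, 44, 40] -> [-48, -3, -43, -47, -44, -40]
  [45, 12, -6, 31, -47, 29, -1, 41] -> [46, 13, -5, 32, -46, 30, 0, 42] -> [-46, -13, 5, -32, 46, -30, 0, -42] -> [-54, -21, -3, -40, 38, -38, -8, -50] -> [54, 21, 3, 40, -38, 38, 8, 50] -> [54, 21, 3, 40, 38, 8, 50] -> [-54, -21, -3, -40, -38, -8, -50]
  [9, -50, 10, -29, -49] -> [10, -49, 11, -28, -48] -> [-10, 49, -11, 28, 48] -> [-18, 41, -19, 20, 40] -> [18, -41, 19, -20, -40] -> [18, 19] -> [-18, -19]
  [40, -23, 6, -36, 30, 1] -> [41, -22, 7, -35, 31, 2] -> [-41, 22, -7, 35, -31, -2] -> [-49, 14, -15, 27, -39, -10] -> [49, -14, 15, -27, 39, 10] -> [49, 15, 39, 10] -> [-49, -15, -39, -10]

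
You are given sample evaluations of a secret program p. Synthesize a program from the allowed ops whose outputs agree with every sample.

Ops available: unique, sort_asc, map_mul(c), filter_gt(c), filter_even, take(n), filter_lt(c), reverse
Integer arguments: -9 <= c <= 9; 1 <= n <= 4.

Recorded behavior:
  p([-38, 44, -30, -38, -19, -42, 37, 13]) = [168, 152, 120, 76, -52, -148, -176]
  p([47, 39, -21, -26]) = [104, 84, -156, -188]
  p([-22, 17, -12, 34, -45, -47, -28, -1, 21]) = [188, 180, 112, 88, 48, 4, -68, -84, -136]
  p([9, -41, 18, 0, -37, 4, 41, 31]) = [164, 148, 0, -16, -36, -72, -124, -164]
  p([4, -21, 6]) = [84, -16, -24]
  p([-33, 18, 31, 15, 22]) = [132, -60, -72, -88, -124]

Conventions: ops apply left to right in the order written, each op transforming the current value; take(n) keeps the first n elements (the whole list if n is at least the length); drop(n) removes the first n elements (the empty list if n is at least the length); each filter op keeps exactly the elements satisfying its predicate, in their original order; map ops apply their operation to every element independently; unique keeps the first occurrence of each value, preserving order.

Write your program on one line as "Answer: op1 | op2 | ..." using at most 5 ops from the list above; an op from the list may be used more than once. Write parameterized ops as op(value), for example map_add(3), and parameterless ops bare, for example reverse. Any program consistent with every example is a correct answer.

map_mul(-4) | unique | reverse | sort_asc | reverse

Check, running the answer program on each example:
  [-38, 44, -30, -38, -19, -42, 37, 13] -> [152, -176, 120, 152, 76, 168, -148, -52] -> [152, -176, 120, 76, 168, -148, -52] -> [-52, -148, 168, 76, 120, -176, 152] -> [-176, -148, -52, 76, 120, 152, 168] -> [168, 152, 120, 76, -52, -148, -176]
  [47, 39, -21, -26] -> [-188, -156, 84, 104] -> [-188, -156, 84, 104] -> [104, 84, -156, -188] -> [-188, -156, 84, 104] -> [104, 84, -156, -188]
  [-22, 17, -12, 34, -45, -47, -28, -1, 21] -> [88, -68, 48, -136, 180, 188, 112, 4, -84] -> [88, -68, 48, -136, 180, 188, 112, 4, -84] -> [-84, 4, 112, 188, 180, -136, 48, -68, 88] -> [-136, -84, -68, 4, 48, 88, 112, 180, 188] -> [188, 180, 112, 88, 48, 4, -68, -84, -136]
  [9, -41, 18, 0, -37, 4, 41, 31] -> [-36, 164, -72, 0, 148, -16, -164, -124] -> [-36, 164, -72, 0, 148, -16, -164, -124] -> [-124, -164, -16, 148, 0, -72, 164, -36] -> [-164, -124, -72, -36, -16, 0, 148, 164] -> [164, 148, 0, -16, -36, -72, -124, -164]
  [4, -21, 6] -> [-16, 84, -24] -> [-16, 84, -24] -> [-24, 84, -16] -> [-24, -16, 84] -> [84, -16, -24]
  [-33, 18, 31, 15, 22] -> [132, -72, -124, -60, -88] -> [132, -72, -124, -60, -88] -> [-88, -60, -124, -72, 132] -> [-124, -88, -72, -60, 132] -> [132, -60, -72, -88, -124]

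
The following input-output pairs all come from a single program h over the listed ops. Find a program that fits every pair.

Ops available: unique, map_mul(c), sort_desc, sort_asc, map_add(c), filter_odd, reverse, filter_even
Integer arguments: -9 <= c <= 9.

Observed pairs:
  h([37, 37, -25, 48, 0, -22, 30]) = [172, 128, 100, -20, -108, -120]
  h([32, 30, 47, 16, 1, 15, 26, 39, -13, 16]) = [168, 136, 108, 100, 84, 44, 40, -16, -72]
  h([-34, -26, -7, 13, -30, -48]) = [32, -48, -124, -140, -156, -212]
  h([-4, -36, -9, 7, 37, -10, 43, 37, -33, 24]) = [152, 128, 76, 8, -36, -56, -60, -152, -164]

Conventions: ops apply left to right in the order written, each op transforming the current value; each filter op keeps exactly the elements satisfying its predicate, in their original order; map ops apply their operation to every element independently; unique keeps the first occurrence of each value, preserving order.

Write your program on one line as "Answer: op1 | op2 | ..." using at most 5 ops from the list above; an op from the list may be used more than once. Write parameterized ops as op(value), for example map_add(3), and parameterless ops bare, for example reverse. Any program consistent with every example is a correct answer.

sort_asc | map_add(-5) | map_mul(4) | unique | sort_desc

Check, running the answer program on each example:
  [37, 37, -25, 48, 0, -22, 30] -> [-25, -22, 0, 30, 37, 37, 48] -> [-30, -27, -5, 25, 32, 32, 43] -> [-120, -108, -20, 100, 128, 128, 172] -> [-120, -108, -20, 100, 128, 172] -> [172, 128, 100, -20, -108, -120]
  [32, 30, 47, 16, 1, 15, 26, 39, -13, 16] -> [-13, 1, 15, 16, 16, 26, 30, 32, 39, 47] -> [-18, -4, 10, 11, 11, 21, 25, 27, 34, 42] -> [-72, -16, 40, 44, 44, 84, 100, 108, 136, 168] -> [-72, -16, 40, 44, 84, 100, 108, 136, 168] -> [168, 136, 108, 100, 84, 44, 40, -16, -72]
  [-34, -26, -7, 13, -30, -48] -> [-48, -34, -30, -26, -7, 13] -> [-53, -39, -35, -31, -12, 8] -> [-212, -156, -140, -124, -48, 32] -> [-212, -156, -140, -124, -48, 32] -> [32, -48, -124, -140, -156, -212]
  [-4, -36, -9, 7, 37, -10, 43, 37, -33, 24] -> [-36, -33, -10, -9, -4, 7, 24, 37, 37, 43] -> [-41, -38, -15, -14, -9, 2, 19, 32, 32, 38] -> [-164, -152, -60, -56, -36, 8, 76, 128, 128, 152] -> [-164, -152, -60, -56, -36, 8, 76, 128, 152] -> [152, 128, 76, 8, -36, -56, -60, -152, -164]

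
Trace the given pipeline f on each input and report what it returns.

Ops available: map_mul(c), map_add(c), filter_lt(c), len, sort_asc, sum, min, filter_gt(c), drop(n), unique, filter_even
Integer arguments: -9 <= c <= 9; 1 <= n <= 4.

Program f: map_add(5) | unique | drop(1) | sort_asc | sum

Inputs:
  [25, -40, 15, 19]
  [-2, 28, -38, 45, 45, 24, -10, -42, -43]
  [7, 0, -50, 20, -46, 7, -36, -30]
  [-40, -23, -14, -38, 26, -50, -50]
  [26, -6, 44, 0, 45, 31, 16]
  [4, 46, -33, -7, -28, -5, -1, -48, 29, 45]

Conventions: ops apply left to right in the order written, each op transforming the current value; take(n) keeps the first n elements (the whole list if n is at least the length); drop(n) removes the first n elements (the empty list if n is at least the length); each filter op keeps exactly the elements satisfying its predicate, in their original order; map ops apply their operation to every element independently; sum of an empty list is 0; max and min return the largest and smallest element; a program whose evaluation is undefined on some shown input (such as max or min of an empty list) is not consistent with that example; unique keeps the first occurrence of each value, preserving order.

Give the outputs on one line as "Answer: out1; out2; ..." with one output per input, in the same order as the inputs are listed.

Execution, op by op:
  [25, -40, 15, 19] -> [30, -35, 20, 24] -> [30, -35, 20, 24] -> [-35, 20, 24] -> [-35, 20, 24] -> 9
  [-2, 28, -38, 45, 45, 24, -10, -42, -43] -> [3, 33, -33, 50, 50, 29, -5, -37, -38] -> [3, 33, -33, 50, 29, -5, -37, -38] -> [33, -33, 50, 29, -5, -37, -38] -> [-38, -37, -33, -5, 29, 33, 50] -> -1
  [7, 0, -50, 20, -46, 7, -36, -30] -> [12, 5, -45, 25, -41, 12, -31, -25] -> [12, 5, -45, 25, -41, -31, -25] -> [5, -45, 25, -41, -31, -25] -> [-45, -41, -31, -25, 5, 25] -> -112
  [-40, -23, -14, -38, 26, -50, -50] -> [-35, -18, -9, -33, 31, -45, -45] -> [-35, -18, -9, -33, 31, -45] -> [-18, -9, -33, 31, -45] -> [-45, -33, -18, -9, 31] -> -74
  [26, -6, 44, 0, 45, 31, 16] -> [31, -1, 49, 5, 50, 36, 21] -> [31, -1, 49, 5, 50, 36, 21] -> [-1, 49, 5, 50, 36, 21] -> [-1, 5, 21, 36, 49, 50] -> 160
  [4, 46, -33, -7, -28, -5, -1, -48, 29, 45] -> [9, 51, -28, -2, -23, 0, 4, -43, 34, 50] -> [9, 51, -28, -2, -23, 0, 4, -43, 34, 50] -> [51, -28, -2, -23, 0, 4, -43, 34, 50] -> [-43, -28, -23, -2, 0, 4, 34, 50, 51] -> 43

9; -1; -112; -74; 160; 43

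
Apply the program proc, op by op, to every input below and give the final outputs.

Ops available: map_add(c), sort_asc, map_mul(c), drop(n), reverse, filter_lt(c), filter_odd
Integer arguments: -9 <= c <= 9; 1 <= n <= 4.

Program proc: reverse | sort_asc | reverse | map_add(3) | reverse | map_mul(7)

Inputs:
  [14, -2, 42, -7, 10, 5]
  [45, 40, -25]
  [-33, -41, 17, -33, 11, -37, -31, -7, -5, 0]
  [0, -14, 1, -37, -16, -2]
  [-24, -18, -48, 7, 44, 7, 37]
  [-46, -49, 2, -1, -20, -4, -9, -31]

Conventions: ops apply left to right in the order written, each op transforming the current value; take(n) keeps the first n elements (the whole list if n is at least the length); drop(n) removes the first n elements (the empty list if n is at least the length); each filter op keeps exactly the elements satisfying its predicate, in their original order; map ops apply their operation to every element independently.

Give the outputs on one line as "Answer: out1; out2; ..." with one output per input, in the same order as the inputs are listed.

[-28, 7, 56, 91, 119, 315]; [-154, 301, 336]; [-266, -238, -210, -210, -196, -28, -14, 21, 98, 140]; [-238, -91, -77, 7, 21, 28]; [-315, -147, -105, 70, 70, 280, 329]; [-322, -301, -196, -119, -42, -7, 14, 35]

Execution, op by op:
  [14, -2, 42, -7, 10, 5] -> [5, 10, -7, 42, -2, 14] -> [-7, -2, 5, 10, 14, 42] -> [42, 14, 10, 5, -2, -7] -> [45, 17, 13, 8, 1, -4] -> [-4, 1, 8, 13, 17, 45] -> [-28, 7, 56, 91, 119, 315]
  [45, 40, -25] -> [-25, 40, 45] -> [-25, 40, 45] -> [45, 40, -25] -> [48, 43, -22] -> [-22, 43, 48] -> [-154, 301, 336]
  [-33, -41, 17, -33, 11, -37, -31, -7, -5, 0] -> [0, -5, -7, -31, -37, 11, -33, 17, -41, -33] -> [-41, -37, -33, -33, -31, -7, -5, 0, 11, 17] -> [17, 11, 0, -5, -7, -31, -33, -33, -37, -41] -> [20, 14, 3, -2, -4, -28, -30, -30, -34, -38] -> [-38, -34, -30, -30, -28, -4, -2, 3, 14, 20] -> [-266, -238, -210, -210, -196, -28, -14, 21, 98, 140]
  [0, -14, 1, -37, -16, -2] -> [-2, -16, -37, 1, -14, 0] -> [-37, -16, -14, -2, 0, 1] -> [1, 0, -2, -14, -16, -37] -> [4, 3, 1, -11, -13, -34] -> [-34, -13, -11, 1, 3, 4] -> [-238, -91, -77, 7, 21, 28]
  [-24, -18, -48, 7, 44, 7, 37] -> [37, 7, 44, 7, -48, -18, -24] -> [-48, -24, -18, 7, 7, 37, 44] -> [44, 37, 7, 7, -18, -24, -48] -> [47, 40, 10, 10, -15, -21, -45] -> [-45, -21, -15, 10, 10, 40, 47] -> [-315, -147, -105, 70, 70, 280, 329]
  [-46, -49, 2, -1, -20, -4, -9, -31] -> [-31, -9, -4, -20, -1, 2, -49, -46] -> [-49, -46, -31, -20, -9, -4, -1, 2] -> [2, -1, -4, -9, -20, -31, -46, -49] -> [5, 2, -1, -6, -17, -28, -43, -46] -> [-46, -43, -28, -17, -6, -1, 2, 5] -> [-322, -301, -196, -119, -42, -7, 14, 35]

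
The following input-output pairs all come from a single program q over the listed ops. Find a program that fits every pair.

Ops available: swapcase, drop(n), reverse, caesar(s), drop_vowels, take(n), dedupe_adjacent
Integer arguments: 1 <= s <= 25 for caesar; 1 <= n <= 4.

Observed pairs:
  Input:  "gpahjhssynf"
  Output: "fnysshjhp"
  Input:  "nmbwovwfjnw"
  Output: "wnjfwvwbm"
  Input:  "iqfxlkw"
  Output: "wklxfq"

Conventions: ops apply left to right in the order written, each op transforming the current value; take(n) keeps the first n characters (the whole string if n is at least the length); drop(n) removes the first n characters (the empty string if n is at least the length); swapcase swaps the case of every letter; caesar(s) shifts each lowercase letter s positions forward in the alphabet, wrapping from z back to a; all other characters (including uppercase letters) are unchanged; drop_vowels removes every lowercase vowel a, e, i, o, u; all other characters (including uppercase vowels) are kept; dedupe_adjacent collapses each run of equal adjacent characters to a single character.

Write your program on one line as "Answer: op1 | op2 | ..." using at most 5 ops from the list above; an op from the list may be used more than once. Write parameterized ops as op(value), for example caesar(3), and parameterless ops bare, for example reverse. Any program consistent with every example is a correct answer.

caesar(17) | drop(1) | reverse | caesar(9) | drop_vowels

Check, running the answer program on each example:
  "gpahjhssynf" -> "xgryayjjpew" -> "gryayjjpew" -> "wepjjyayrg" -> "fnysshjhap" -> "fnysshjhp"
  "nmbwovwfjnw" -> "edsnfmnwaen" -> "dsnfmnwaen" -> "neawnmfnsd" -> "wnjfwvowbm" -> "wnjfwvwbm"
  "iqfxlkw" -> "zhwocbn" -> "hwocbn" -> "nbcowh" -> "wklxfq" -> "wklxfq"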